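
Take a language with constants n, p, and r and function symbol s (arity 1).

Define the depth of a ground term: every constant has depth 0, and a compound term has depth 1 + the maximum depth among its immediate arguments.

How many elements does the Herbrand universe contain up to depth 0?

Count level by level. With function symbols s/1, the terms of depth ≤ k are the 3 constants together with each function applied to depth-≤(k−1) tuples, so N_k = 3 + N_{k-1}.
N_0 = 3
Explicitly: n, p, r.

3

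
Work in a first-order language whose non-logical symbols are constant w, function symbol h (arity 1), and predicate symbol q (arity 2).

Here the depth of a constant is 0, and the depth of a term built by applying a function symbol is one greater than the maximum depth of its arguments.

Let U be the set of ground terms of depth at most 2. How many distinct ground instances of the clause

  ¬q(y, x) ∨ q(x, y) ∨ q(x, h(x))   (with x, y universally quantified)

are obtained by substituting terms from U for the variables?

9

Ground terms of depth ≤ 2:
  Write N_k for the number of ground terms of depth ≤ k. A term of depth ≤ k is either a constant or a function symbol applied to arguments of depth ≤ k−1, so N_k = 1 + N_{k-1}.
  N_0 = 1
  N_1 = 1 + 1 = 2
  N_2 = 1 + 2 = 3
  Explicitly: w, h(w), h(h(w)).
So there are 3 ground terms available for substitution.
The body mentions every one of the 2 quantified variables; since ground terms form a free algebra, no two substitutions collapse to the same formula.
Number of ground instances = 3^2 = 9.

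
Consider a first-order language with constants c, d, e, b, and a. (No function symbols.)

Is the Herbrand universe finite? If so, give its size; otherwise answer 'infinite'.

5

There are no function symbols, so every ground term is one of the 5 constants.
The Herbrand universe is {c, d, e, b, a}, which is finite with 5 elements.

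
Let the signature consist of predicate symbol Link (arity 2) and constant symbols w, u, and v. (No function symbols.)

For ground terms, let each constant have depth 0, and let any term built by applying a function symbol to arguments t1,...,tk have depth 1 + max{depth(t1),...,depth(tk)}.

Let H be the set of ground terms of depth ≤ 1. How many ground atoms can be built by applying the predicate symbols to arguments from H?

First count ground terms of depth ≤ 1.
With no function symbols every ground term is a constant, so there are exactly 3 ground terms at every depth bound.
N_0 = 3
N_1 = 3
Explicitly: w, u, v.
So |H| = 3.
For each predicate symbol, the number of ground atoms is |H| raised to its arity; summing:
  Link: 3^2 = 9
Total ground atoms: 9.

9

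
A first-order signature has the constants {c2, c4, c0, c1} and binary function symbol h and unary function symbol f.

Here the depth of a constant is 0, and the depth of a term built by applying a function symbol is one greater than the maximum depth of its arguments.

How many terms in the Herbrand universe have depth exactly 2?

580

Let N_k = |{terms of depth ≤ k}|. Then N_0 = 4 and N_k = 4 + N_{k-1}^2 + N_{k-1} for k ≥ 1 (one summand per function symbol, arity giving the exponent).
N_0 = 4
N_1 = 4 + 4^2 + 4 = 24
N_2 = 4 + 24^2 + 24 = 604
Terms of depth exactly 2: N_2 − N_1 = 604 − 24 = 580.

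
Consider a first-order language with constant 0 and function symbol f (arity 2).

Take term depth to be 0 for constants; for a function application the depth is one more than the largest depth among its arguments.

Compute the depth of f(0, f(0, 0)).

depth(f(0, 0)) = 1 + max(0, 0) = 1
depth(f(0, f(0, 0))) = 1 + max(0, 1) = 2

2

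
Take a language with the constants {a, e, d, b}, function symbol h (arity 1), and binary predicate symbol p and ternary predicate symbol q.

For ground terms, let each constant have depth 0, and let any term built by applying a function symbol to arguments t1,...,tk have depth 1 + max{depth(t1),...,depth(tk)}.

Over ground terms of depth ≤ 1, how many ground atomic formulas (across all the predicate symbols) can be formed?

576

First count ground terms of depth ≤ 1.
Write N_k for the number of ground terms of depth ≤ k. A term of depth ≤ k is either a constant or a function symbol applied to arguments of depth ≤ k−1, so N_k = 4 + N_{k-1}.
N_0 = 4
N_1 = 4 + 4 = 8
Explicitly: a, e, d, b, h(a), h(e), h(d), h(b).
So |H| = 8.
A ground atom is a predicate applied to a tuple of terms from H, so the count is the sum over predicates of |H|^arity:
  p: 8^2 = 64;  q: 8^3 = 512
Total ground atoms: 64 + 512 = 576.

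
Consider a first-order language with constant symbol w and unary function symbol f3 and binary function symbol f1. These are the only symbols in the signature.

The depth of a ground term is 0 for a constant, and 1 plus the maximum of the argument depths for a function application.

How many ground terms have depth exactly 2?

Write N_k for the number of ground terms of depth ≤ k. A term of depth ≤ k is either a constant or a function symbol applied to arguments of depth ≤ k−1, so N_k = 1 + N_{k-1} + N_{k-1}^2.
N_0 = 1
N_1 = 1 + 1 + 1^2 = 3
N_2 = 1 + 3 + 3^2 = 13
Terms of depth exactly 2: N_2 − N_1 = 13 − 3 = 10.

10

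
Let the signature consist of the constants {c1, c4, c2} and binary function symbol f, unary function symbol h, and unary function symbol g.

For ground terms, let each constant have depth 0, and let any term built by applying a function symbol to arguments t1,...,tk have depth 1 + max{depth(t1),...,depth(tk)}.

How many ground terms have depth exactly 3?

132135

Let N_k = |{terms of depth ≤ k}|. Then N_0 = 3 and N_k = 3 + N_{k-1}^2 + N_{k-1} + N_{k-1} for k ≥ 1 (one summand per function symbol, arity giving the exponent).
N_0 = 3
N_1 = 3 + 3^2 + 3 + 3 = 18
N_2 = 3 + 18^2 + 18 + 18 = 363
N_3 = 3 + 363^2 + 363 + 363 = 132498
Terms of depth exactly 3: N_3 − N_2 = 132498 − 363 = 132135.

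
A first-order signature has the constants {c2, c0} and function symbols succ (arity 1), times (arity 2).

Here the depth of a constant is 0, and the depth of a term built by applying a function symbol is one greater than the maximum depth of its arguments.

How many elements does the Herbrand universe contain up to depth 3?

If N_k denotes the number of depth-≤k ground terms, the 2 constants give N_0 = 2, and each function symbol of arity r contributes N_{k-1}^r new terms at level k: N_k = 2 + N_{k-1} + N_{k-1}^2.
N_0 = 2
N_1 = 2 + 2 + 2^2 = 8
N_2 = 2 + 8 + 8^2 = 74
N_3 = 2 + 74 + 74^2 = 5552

5552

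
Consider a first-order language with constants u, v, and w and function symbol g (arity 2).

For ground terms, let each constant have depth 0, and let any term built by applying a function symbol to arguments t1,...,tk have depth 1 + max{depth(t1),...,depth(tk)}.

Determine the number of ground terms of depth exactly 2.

Let N_k count ground terms of depth at most k. Each non-constant term of depth ≤ k is some function symbol applied to depth-≤(k−1) arguments, giving N_k = 3 + N_{k-1}^2.
N_0 = 3
N_1 = 3 + 3^2 = 12
N_2 = 3 + 12^2 = 147
Terms of depth exactly 2: N_2 − N_1 = 147 − 12 = 135.

135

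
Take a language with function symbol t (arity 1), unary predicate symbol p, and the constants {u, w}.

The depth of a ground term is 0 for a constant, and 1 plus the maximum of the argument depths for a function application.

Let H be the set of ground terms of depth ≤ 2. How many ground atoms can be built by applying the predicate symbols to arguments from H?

First count ground terms of depth ≤ 2.
Count level by level. With function symbols t/1, the terms of depth ≤ k are the 2 constants together with each function applied to depth-≤(k−1) tuples, so N_k = 2 + N_{k-1}.
N_0 = 2
N_1 = 2 + 2 = 4
N_2 = 2 + 4 = 6
Explicitly: u, w, t(u), t(w), t(t(u)), t(t(w)).
So |H| = 6.
For each predicate symbol, the number of ground atoms is |H| raised to its arity; summing:
  p: 6
Total ground atoms: 6.

6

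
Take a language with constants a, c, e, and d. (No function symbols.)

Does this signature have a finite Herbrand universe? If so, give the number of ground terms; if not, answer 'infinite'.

4

There are no function symbols, so every ground term is one of the 4 constants.
The Herbrand universe is {a, c, e, d}, which is finite with 4 elements.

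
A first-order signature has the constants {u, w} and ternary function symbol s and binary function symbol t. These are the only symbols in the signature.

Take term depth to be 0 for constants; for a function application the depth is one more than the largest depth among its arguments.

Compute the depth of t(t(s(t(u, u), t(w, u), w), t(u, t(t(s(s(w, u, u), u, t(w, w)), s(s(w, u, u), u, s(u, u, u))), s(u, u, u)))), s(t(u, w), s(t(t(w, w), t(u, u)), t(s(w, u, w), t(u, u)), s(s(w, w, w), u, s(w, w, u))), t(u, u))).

depth(t(u, u)) = 1 + max(0, 0) = 1
depth(t(w, u)) = 1 + max(0, 0) = 1
depth(s(t(u, u), t(w, u), w)) = 1 + max(1, 1, 0) = 2
depth(s(w, u, u)) = 1 + max(0, 0, 0) = 1
depth(t(w, w)) = 1 + max(0, 0) = 1
depth(s(s(w, u, u), u, t(w, w))) = 1 + max(1, 0, 1) = 2
depth(s(u, u, u)) = 1 + max(0, 0, 0) = 1
depth(s(s(w, u, u), u, s(u, u, u))) = 1 + max(1, 0, 1) = 2
depth(t(s(s(w, u, u), u, t(w, w)), s(s(w, u, u), u, s(u, u, u)))) = 1 + max(2, 2) = 3
depth(t(t(s(s(w, u, u), u, t(w, w)), s(s(w, u, u), u, s(u, u, u))), s(u, u, u))) = 1 + max(3, 1) = 4
depth(t(u, t(t(s(s(w, u, u), u, t(w, w)), s(s(w, u, u), u, s(u, u, u))), s(u, u, u)))) = 1 + max(0, 4) = 5
depth(t(s(t(u, u), t(w, u), w), t(u, t(t(s(s(w, u, u), u, t(w, w)), s(s(w, u, u), u, s(u, u, u))), s(u, u, u))))) = 1 + max(2, 5) = 6
depth(t(u, w)) = 1 + max(0, 0) = 1
depth(t(t(w, w), t(u, u))) = 1 + max(1, 1) = 2
depth(s(w, u, w)) = 1 + max(0, 0, 0) = 1
depth(t(s(w, u, w), t(u, u))) = 1 + max(1, 1) = 2
depth(s(w, w, w)) = 1 + max(0, 0, 0) = 1
depth(s(w, w, u)) = 1 + max(0, 0, 0) = 1
depth(s(s(w, w, w), u, s(w, w, u))) = 1 + max(1, 0, 1) = 2
depth(s(t(t(w, w), t(u, u)), t(s(w, u, w), t(u, u)), s(s(w, w, w), u, s(w, w, u)))) = 1 + max(2, 2, 2) = 3
depth(s(t(u, w), s(t(t(w, w), t(u, u)), t(s(w, u, w), t(u, u)), s(s(w, w, w), u, s(w, w, u))), t(u, u))) = 1 + max(1, 3, 1) = 4
depth(t(t(s(t(u, u), t(w, u), w), t(u, t(t(s(s(w, u, u), u, t(w, w)), s(s(w, u, u), u, s(u, u, u))), s(u, u, u)))), s(t(u, w), s(t(t(w, w), t(u, u)), t(s(w, u, w), t(u, u)), s(s(w, w, w), u, s(w, w, u))), t(u, u)))) = 1 + max(6, 4) = 7

7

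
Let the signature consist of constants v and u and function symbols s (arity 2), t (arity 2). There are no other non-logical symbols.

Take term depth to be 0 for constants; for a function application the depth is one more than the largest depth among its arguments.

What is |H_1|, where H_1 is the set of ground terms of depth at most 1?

10

Let N_k = |{terms of depth ≤ k}|. Then N_0 = 2 and N_k = 2 + N_{k-1}^2 + N_{k-1}^2 for k ≥ 1 (one summand per function symbol, arity giving the exponent).
N_0 = 2
N_1 = 2 + 2^2 + 2^2 = 10
Explicitly: v, u, s(v, v), s(v, u), s(u, v), s(u, u), t(v, v), t(v, u), t(u, v), t(u, u).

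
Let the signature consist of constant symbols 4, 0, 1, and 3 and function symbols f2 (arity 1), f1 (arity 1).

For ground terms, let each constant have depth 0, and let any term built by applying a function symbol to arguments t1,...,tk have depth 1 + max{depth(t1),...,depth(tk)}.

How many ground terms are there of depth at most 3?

60

Let N_k count ground terms of depth at most k. Each non-constant term of depth ≤ k is some function symbol applied to depth-≤(k−1) arguments, giving N_k = 4 + N_{k-1} + N_{k-1}.
N_0 = 4
N_1 = 4 + 4 + 4 = 12
N_2 = 4 + 12 + 12 = 28
N_3 = 4 + 28 + 28 = 60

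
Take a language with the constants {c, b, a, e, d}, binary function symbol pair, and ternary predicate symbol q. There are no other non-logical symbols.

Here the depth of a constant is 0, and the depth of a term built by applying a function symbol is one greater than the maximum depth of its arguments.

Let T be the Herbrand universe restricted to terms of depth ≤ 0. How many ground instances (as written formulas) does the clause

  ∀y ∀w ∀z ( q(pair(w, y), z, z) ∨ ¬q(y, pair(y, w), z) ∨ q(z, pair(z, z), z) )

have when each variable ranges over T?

Ground terms of depth ≤ 0:
  Count level by level. With function symbols pair/2, the terms of depth ≤ k are the 5 constants together with each function applied to depth-≤(k−1) tuples, so N_k = 5 + N_{k-1}^2.
  N_0 = 5
  Explicitly: c, b, a, e, d.
So there are 5 ground terms available for substitution.
The clause has 3 distinct variables (y, w, z), each appearing in the body. In the free term algebra distinct substitutions yield syntactically distinct ground instances.
Number of ground instances = 5^3 = 125.

125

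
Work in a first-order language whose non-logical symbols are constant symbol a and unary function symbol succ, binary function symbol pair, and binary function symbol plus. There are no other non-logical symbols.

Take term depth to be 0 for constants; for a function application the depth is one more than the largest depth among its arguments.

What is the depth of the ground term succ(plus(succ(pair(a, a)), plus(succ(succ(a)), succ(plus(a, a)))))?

5

depth(pair(a, a)) = 1 + max(0, 0) = 1
depth(succ(pair(a, a))) = 1 + depth(pair(a, a)) = 1 + 1 = 2
depth(succ(a)) = 1 + depth(a) = 1 + 0 = 1
depth(succ(succ(a))) = 1 + depth(succ(a)) = 1 + 1 = 2
depth(plus(a, a)) = 1 + max(0, 0) = 1
depth(succ(plus(a, a))) = 1 + depth(plus(a, a)) = 1 + 1 = 2
depth(plus(succ(succ(a)), succ(plus(a, a)))) = 1 + max(2, 2) = 3
depth(plus(succ(pair(a, a)), plus(succ(succ(a)), succ(plus(a, a))))) = 1 + max(2, 3) = 4
depth(succ(plus(succ(pair(a, a)), plus(succ(succ(a)), succ(plus(a, a)))))) = 1 + depth(plus(succ(pair(a, a)), plus(succ(succ(a)), succ(plus(a, a))))) = 1 + 4 = 5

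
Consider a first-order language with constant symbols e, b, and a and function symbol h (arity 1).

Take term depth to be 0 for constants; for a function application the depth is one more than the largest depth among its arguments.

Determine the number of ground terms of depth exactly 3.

Count level by level. With function symbols h/1, the terms of depth ≤ k are the 3 constants together with each function applied to depth-≤(k−1) tuples, so N_k = 3 + N_{k-1}.
N_0 = 3
N_1 = 3 + 3 = 6
N_2 = 3 + 6 = 9
N_3 = 3 + 9 = 12
Terms of depth exactly 3: N_3 − N_2 = 12 − 9 = 3.

3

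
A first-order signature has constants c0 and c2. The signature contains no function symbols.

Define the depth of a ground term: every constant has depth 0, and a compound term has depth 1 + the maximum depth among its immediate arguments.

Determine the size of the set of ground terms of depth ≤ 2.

2

With no function symbols every ground term is a constant, so there are exactly 2 ground terms at every depth bound.
N_0 = 2
N_1 = 2
N_2 = 2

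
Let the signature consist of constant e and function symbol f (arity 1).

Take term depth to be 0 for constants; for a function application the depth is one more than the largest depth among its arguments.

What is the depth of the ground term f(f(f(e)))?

3

depth(f(e)) = 1 + depth(e) = 1 + 0 = 1
depth(f(f(e))) = 1 + depth(f(e)) = 1 + 1 = 2
depth(f(f(f(e)))) = 1 + depth(f(f(e))) = 1 + 2 = 3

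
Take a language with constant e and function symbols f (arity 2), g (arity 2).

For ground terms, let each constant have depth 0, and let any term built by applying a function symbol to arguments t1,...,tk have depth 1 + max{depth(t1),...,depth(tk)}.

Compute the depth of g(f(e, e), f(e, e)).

2

depth(f(e, e)) = 1 + max(0, 0) = 1
depth(g(f(e, e), f(e, e))) = 1 + max(1, 1) = 2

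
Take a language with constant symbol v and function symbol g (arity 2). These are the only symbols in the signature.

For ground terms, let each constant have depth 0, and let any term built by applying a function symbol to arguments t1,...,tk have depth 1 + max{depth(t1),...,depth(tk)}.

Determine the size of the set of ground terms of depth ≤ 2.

If N_k denotes the number of depth-≤k ground terms, the 1 constant gives N_0 = 1, and each function symbol of arity r contributes N_{k-1}^r new terms at level k: N_k = 1 + N_{k-1}^2.
N_0 = 1
N_1 = 1 + 1^2 = 2
N_2 = 1 + 2^2 = 5

5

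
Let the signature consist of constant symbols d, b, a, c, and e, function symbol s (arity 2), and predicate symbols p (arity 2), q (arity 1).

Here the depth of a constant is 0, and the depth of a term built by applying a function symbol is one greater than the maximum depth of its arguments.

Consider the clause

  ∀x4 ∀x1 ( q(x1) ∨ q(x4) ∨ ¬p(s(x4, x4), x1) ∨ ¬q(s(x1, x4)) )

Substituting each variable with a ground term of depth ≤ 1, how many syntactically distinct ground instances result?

Ground terms of depth ≤ 1:
  Count level by level. With function symbols s/2, the terms of depth ≤ k are the 5 constants together with each function applied to depth-≤(k−1) tuples, so N_k = 5 + N_{k-1}^2.
  N_0 = 5
  N_1 = 5 + 5^2 = 30
So there are 30 ground terms available for substitution.
The body mentions every one of the 2 quantified variables; since ground terms form a free algebra, no two substitutions collapse to the same formula.
Number of ground instances = 30^2 = 900.

900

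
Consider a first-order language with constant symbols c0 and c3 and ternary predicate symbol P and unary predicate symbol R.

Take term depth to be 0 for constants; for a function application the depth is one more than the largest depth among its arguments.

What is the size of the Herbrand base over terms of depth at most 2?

First count ground terms of depth ≤ 2.
With no function symbols every ground term is a constant, so there are exactly 2 ground terms at every depth bound.
N_0 = 2
N_1 = 2
N_2 = 2
Explicitly: c0, c3.
So |H| = 2.
Each predicate of arity r yields |H|^r ground atoms (one per choice of an r-tuple from H):
  P: 2^3 = 8;  R: 2
Total ground atoms: 8 + 2 = 10.

10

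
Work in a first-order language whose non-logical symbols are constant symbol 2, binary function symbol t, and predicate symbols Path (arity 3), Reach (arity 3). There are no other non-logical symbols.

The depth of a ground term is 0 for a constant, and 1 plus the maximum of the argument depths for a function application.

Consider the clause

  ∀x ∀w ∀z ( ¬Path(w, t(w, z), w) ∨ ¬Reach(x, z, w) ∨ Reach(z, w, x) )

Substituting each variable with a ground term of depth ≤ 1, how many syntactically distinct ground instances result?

8

Ground terms of depth ≤ 1:
  If N_k denotes the number of depth-≤k ground terms, the 1 constant gives N_0 = 1, and each function symbol of arity r contributes N_{k-1}^r new terms at level k: N_k = 1 + N_{k-1}^2.
  N_0 = 1
  N_1 = 1 + 1^2 = 2
So there are 2 ground terms available for substitution.
There are 3 variables to instantiate (x, w, z), each occurring in at least one literal, so different choices give different ground instances.
Number of ground instances = 2^3 = 8.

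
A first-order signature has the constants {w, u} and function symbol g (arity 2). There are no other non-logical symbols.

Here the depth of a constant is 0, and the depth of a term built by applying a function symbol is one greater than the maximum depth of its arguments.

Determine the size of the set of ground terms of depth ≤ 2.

If N_k denotes the number of depth-≤k ground terms, the 2 constants give N_0 = 2, and each function symbol of arity r contributes N_{k-1}^r new terms at level k: N_k = 2 + N_{k-1}^2.
N_0 = 2
N_1 = 2 + 2^2 = 6
N_2 = 2 + 6^2 = 38

38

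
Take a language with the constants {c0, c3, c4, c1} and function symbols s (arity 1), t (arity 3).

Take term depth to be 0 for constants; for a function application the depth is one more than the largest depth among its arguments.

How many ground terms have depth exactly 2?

Count level by level. With function symbols s/1, t/3, the terms of depth ≤ k are the 4 constants together with each function applied to depth-≤(k−1) tuples, so N_k = 4 + N_{k-1} + N_{k-1}^3.
N_0 = 4
N_1 = 4 + 4 + 4^3 = 72
N_2 = 4 + 72 + 72^3 = 373324
Terms of depth exactly 2: N_2 − N_1 = 373324 − 72 = 373252.

373252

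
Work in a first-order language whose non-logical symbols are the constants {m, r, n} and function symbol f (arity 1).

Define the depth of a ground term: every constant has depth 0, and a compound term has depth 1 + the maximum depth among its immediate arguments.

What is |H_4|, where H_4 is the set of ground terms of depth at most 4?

If N_k denotes the number of depth-≤k ground terms, the 3 constants give N_0 = 3, and each function symbol of arity r contributes N_{k-1}^r new terms at level k: N_k = 3 + N_{k-1}.
N_0 = 3
N_1 = 3 + 3 = 6
N_2 = 3 + 6 = 9
N_3 = 3 + 9 = 12
N_4 = 3 + 12 = 15

15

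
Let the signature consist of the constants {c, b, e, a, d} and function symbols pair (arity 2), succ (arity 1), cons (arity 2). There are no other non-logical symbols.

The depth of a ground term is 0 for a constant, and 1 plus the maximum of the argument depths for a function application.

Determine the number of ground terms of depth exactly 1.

55

Let N_k count ground terms of depth at most k. Each non-constant term of depth ≤ k is some function symbol applied to depth-≤(k−1) arguments, giving N_k = 5 + N_{k-1}^2 + N_{k-1} + N_{k-1}^2.
N_0 = 5
N_1 = 5 + 5^2 + 5 + 5^2 = 60
Terms of depth exactly 1: N_1 − N_0 = 60 − 5 = 55.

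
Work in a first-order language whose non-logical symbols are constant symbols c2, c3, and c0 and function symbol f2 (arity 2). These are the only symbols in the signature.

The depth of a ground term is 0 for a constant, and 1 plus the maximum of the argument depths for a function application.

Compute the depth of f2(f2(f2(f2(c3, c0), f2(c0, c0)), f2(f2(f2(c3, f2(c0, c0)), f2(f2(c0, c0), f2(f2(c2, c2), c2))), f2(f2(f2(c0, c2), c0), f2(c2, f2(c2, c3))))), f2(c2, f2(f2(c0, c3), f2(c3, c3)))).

7

depth(f2(c3, c0)) = 1 + max(0, 0) = 1
depth(f2(c0, c0)) = 1 + max(0, 0) = 1
depth(f2(f2(c3, c0), f2(c0, c0))) = 1 + max(1, 1) = 2
depth(f2(c3, f2(c0, c0))) = 1 + max(0, 1) = 2
depth(f2(c2, c2)) = 1 + max(0, 0) = 1
depth(f2(f2(c2, c2), c2)) = 1 + max(1, 0) = 2
depth(f2(f2(c0, c0), f2(f2(c2, c2), c2))) = 1 + max(1, 2) = 3
depth(f2(f2(c3, f2(c0, c0)), f2(f2(c0, c0), f2(f2(c2, c2), c2)))) = 1 + max(2, 3) = 4
depth(f2(c0, c2)) = 1 + max(0, 0) = 1
depth(f2(f2(c0, c2), c0)) = 1 + max(1, 0) = 2
depth(f2(c2, c3)) = 1 + max(0, 0) = 1
depth(f2(c2, f2(c2, c3))) = 1 + max(0, 1) = 2
depth(f2(f2(f2(c0, c2), c0), f2(c2, f2(c2, c3)))) = 1 + max(2, 2) = 3
depth(f2(f2(f2(c3, f2(c0, c0)), f2(f2(c0, c0), f2(f2(c2, c2), c2))), f2(f2(f2(c0, c2), c0), f2(c2, f2(c2, c3))))) = 1 + max(4, 3) = 5
depth(f2(f2(f2(c3, c0), f2(c0, c0)), f2(f2(f2(c3, f2(c0, c0)), f2(f2(c0, c0), f2(f2(c2, c2), c2))), f2(f2(f2(c0, c2), c0), f2(c2, f2(c2, c3)))))) = 1 + max(2, 5) = 6
depth(f2(c0, c3)) = 1 + max(0, 0) = 1
depth(f2(c3, c3)) = 1 + max(0, 0) = 1
depth(f2(f2(c0, c3), f2(c3, c3))) = 1 + max(1, 1) = 2
depth(f2(c2, f2(f2(c0, c3), f2(c3, c3)))) = 1 + max(0, 2) = 3
depth(f2(f2(f2(f2(c3, c0), f2(c0, c0)), f2(f2(f2(c3, f2(c0, c0)), f2(f2(c0, c0), f2(f2(c2, c2), c2))), f2(f2(f2(c0, c2), c0), f2(c2, f2(c2, c3))))), f2(c2, f2(f2(c0, c3), f2(c3, c3))))) = 1 + max(6, 3) = 7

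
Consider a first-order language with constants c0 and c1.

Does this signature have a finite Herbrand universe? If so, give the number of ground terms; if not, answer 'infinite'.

There are no function symbols, so every ground term is one of the 2 constants.
The Herbrand universe is {c0, c1}, which is finite with 2 elements.

2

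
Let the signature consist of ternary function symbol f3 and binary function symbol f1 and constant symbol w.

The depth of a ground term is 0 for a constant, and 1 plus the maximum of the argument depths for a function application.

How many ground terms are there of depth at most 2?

37

Let N_k count ground terms of depth at most k. Each non-constant term of depth ≤ k is some function symbol applied to depth-≤(k−1) arguments, giving N_k = 1 + N_{k-1}^3 + N_{k-1}^2.
N_0 = 1
N_1 = 1 + 1^3 + 1^2 = 3
N_2 = 1 + 3^3 + 3^2 = 37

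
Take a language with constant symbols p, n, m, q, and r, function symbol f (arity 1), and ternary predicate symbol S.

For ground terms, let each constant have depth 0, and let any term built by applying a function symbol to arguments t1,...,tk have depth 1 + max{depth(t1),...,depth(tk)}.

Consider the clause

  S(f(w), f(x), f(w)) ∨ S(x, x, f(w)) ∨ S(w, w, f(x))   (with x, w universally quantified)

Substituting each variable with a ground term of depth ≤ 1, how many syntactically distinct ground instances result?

100

Ground terms of depth ≤ 1:
  If N_k denotes the number of depth-≤k ground terms, the 5 constants give N_0 = 5, and each function symbol of arity r contributes N_{k-1}^r new terms at level k: N_k = 5 + N_{k-1}.
  N_0 = 5
  N_1 = 5 + 5 = 10
  Explicitly: p, n, m, q, r, f(p), f(n), f(m), f(q), f(r).
So there are 10 ground terms available for substitution.
Each of x, w ranges independently over the available ground terms, and distinct assignments produce distinct instances.
Number of ground instances = 10^2 = 100.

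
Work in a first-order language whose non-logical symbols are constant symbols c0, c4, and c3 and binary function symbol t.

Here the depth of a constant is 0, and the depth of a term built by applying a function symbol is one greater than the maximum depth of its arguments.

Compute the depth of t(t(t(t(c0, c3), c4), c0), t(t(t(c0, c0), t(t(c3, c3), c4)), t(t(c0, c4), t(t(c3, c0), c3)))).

5

depth(t(c0, c3)) = 1 + max(0, 0) = 1
depth(t(t(c0, c3), c4)) = 1 + max(1, 0) = 2
depth(t(t(t(c0, c3), c4), c0)) = 1 + max(2, 0) = 3
depth(t(c0, c0)) = 1 + max(0, 0) = 1
depth(t(c3, c3)) = 1 + max(0, 0) = 1
depth(t(t(c3, c3), c4)) = 1 + max(1, 0) = 2
depth(t(t(c0, c0), t(t(c3, c3), c4))) = 1 + max(1, 2) = 3
depth(t(c0, c4)) = 1 + max(0, 0) = 1
depth(t(c3, c0)) = 1 + max(0, 0) = 1
depth(t(t(c3, c0), c3)) = 1 + max(1, 0) = 2
depth(t(t(c0, c4), t(t(c3, c0), c3))) = 1 + max(1, 2) = 3
depth(t(t(t(c0, c0), t(t(c3, c3), c4)), t(t(c0, c4), t(t(c3, c0), c3)))) = 1 + max(3, 3) = 4
depth(t(t(t(t(c0, c3), c4), c0), t(t(t(c0, c0), t(t(c3, c3), c4)), t(t(c0, c4), t(t(c3, c0), c3))))) = 1 + max(3, 4) = 5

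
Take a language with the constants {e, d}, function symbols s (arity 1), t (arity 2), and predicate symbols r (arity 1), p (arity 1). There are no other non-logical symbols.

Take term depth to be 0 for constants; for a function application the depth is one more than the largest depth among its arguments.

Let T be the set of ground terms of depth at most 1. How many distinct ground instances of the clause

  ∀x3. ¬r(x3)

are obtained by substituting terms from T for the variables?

8

Ground terms of depth ≤ 1:
  Count level by level. With function symbols s/1, t/2, the terms of depth ≤ k are the 2 constants together with each function applied to depth-≤(k−1) tuples, so N_k = 2 + N_{k-1} + N_{k-1}^2.
  N_0 = 2
  N_1 = 2 + 2 + 2^2 = 8
So there are 8 ground terms available for substitution.
The clause has 1 distinct variable (x3), which appears in the body. In the free term algebra distinct substitutions yield syntactically distinct ground instances.
Number of ground instances = 8.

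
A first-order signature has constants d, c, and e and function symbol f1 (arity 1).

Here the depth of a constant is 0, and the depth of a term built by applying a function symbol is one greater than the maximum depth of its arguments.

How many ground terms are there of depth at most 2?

Count level by level. With function symbols f1/1, the terms of depth ≤ k are the 3 constants together with each function applied to depth-≤(k−1) tuples, so N_k = 3 + N_{k-1}.
N_0 = 3
N_1 = 3 + 3 = 6
N_2 = 3 + 6 = 9
Explicitly: d, c, e, f1(d), f1(c), f1(e), f1(f1(d)), f1(f1(c)), f1(f1(e)).

9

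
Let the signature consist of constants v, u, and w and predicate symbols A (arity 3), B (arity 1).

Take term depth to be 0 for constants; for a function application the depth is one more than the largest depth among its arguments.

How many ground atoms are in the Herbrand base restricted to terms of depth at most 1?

First count ground terms of depth ≤ 1.
With no function symbols every ground term is a constant, so there are exactly 3 ground terms at every depth bound.
N_0 = 3
N_1 = 3
Explicitly: v, u, w.
So |H| = 3.
Ground atoms are formed by filling each argument slot of a predicate with a term from H, so an r-ary predicate gives |H|^r atoms:
  A: 3^3 = 27;  B: 3
Total ground atoms: 27 + 3 = 30.

30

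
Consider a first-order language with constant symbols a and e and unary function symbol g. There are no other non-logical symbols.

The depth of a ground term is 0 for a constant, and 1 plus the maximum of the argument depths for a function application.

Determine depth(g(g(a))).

depth(g(a)) = 1 + depth(a) = 1 + 0 = 1
depth(g(g(a))) = 1 + depth(g(a)) = 1 + 1 = 2

2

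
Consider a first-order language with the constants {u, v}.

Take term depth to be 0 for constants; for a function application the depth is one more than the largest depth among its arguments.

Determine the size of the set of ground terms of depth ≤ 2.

With no function symbols every ground term is a constant, so there are exactly 2 ground terms at every depth bound.
N_0 = 2
N_1 = 2
N_2 = 2
Explicitly: u, v.

2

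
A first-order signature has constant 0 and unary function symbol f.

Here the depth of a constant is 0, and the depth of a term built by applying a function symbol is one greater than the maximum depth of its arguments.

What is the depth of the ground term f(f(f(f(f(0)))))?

depth(f(0)) = 1 + depth(0) = 1 + 0 = 1
depth(f(f(0))) = 1 + depth(f(0)) = 1 + 1 = 2
depth(f(f(f(0)))) = 1 + depth(f(f(0))) = 1 + 2 = 3
depth(f(f(f(f(0))))) = 1 + depth(f(f(f(0)))) = 1 + 3 = 4
depth(f(f(f(f(f(0)))))) = 1 + depth(f(f(f(f(0))))) = 1 + 4 = 5

5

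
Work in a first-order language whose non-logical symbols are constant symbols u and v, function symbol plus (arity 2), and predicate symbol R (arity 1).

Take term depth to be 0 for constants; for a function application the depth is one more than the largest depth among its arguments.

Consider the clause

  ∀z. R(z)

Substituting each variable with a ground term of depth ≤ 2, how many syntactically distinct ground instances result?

Ground terms of depth ≤ 2:
  Write N_k for the number of ground terms of depth ≤ k. A term of depth ≤ k is either a constant or a function symbol applied to arguments of depth ≤ k−1, so N_k = 2 + N_{k-1}^2.
  N_0 = 2
  N_1 = 2 + 2^2 = 6
  N_2 = 2 + 6^2 = 38
So there are 38 ground terms available for substitution.
The clause has 1 distinct variable (z), which appears in the body. In the free term algebra distinct substitutions yield syntactically distinct ground instances.
Number of ground instances = 38.

38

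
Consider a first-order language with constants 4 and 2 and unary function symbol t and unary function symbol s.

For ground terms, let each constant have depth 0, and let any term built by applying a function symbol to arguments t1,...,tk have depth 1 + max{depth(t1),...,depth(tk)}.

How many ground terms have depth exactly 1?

4

Let N_k count ground terms of depth at most k. Each non-constant term of depth ≤ k is some function symbol applied to depth-≤(k−1) arguments, giving N_k = 2 + N_{k-1} + N_{k-1}.
N_0 = 2
N_1 = 2 + 2 + 2 = 6
Terms of depth exactly 1: N_1 − N_0 = 6 − 2 = 4.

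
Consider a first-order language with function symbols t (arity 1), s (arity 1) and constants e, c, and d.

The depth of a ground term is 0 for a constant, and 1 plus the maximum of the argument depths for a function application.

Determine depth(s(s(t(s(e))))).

4

depth(s(e)) = 1 + depth(e) = 1 + 0 = 1
depth(t(s(e))) = 1 + depth(s(e)) = 1 + 1 = 2
depth(s(t(s(e)))) = 1 + depth(t(s(e))) = 1 + 2 = 3
depth(s(s(t(s(e))))) = 1 + depth(s(t(s(e)))) = 1 + 3 = 4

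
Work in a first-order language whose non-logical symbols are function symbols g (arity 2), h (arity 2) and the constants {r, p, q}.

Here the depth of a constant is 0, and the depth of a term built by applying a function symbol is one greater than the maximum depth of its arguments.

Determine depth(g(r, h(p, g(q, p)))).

3

depth(g(q, p)) = 1 + max(0, 0) = 1
depth(h(p, g(q, p))) = 1 + max(0, 1) = 2
depth(g(r, h(p, g(q, p)))) = 1 + max(0, 2) = 3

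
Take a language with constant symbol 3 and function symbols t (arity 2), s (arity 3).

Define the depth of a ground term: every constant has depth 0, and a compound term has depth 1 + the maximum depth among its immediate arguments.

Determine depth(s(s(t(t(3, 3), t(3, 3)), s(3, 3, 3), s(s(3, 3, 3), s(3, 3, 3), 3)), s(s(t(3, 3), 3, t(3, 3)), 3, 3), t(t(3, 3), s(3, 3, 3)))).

depth(t(3, 3)) = 1 + max(0, 0) = 1
depth(t(t(3, 3), t(3, 3))) = 1 + max(1, 1) = 2
depth(s(3, 3, 3)) = 1 + max(0, 0, 0) = 1
depth(s(s(3, 3, 3), s(3, 3, 3), 3)) = 1 + max(1, 1, 0) = 2
depth(s(t(t(3, 3), t(3, 3)), s(3, 3, 3), s(s(3, 3, 3), s(3, 3, 3), 3))) = 1 + max(2, 1, 2) = 3
depth(s(t(3, 3), 3, t(3, 3))) = 1 + max(1, 0, 1) = 2
depth(s(s(t(3, 3), 3, t(3, 3)), 3, 3)) = 1 + max(2, 0, 0) = 3
depth(t(t(3, 3), s(3, 3, 3))) = 1 + max(1, 1) = 2
depth(s(s(t(t(3, 3), t(3, 3)), s(3, 3, 3), s(s(3, 3, 3), s(3, 3, 3), 3)), s(s(t(3, 3), 3, t(3, 3)), 3, 3), t(t(3, 3), s(3, 3, 3)))) = 1 + max(3, 3, 2) = 4

4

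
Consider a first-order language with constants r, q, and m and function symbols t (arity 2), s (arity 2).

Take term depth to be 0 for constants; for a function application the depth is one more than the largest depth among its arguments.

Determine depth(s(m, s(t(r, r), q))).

3

depth(t(r, r)) = 1 + max(0, 0) = 1
depth(s(t(r, r), q)) = 1 + max(1, 0) = 2
depth(s(m, s(t(r, r), q))) = 1 + max(0, 2) = 3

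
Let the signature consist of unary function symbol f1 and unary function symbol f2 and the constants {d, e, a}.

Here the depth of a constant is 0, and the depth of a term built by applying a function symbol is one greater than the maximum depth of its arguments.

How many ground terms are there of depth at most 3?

45

Write N_k for the number of ground terms of depth ≤ k. A term of depth ≤ k is either a constant or a function symbol applied to arguments of depth ≤ k−1, so N_k = 3 + N_{k-1} + N_{k-1}.
N_0 = 3
N_1 = 3 + 3 + 3 = 9
N_2 = 3 + 9 + 9 = 21
N_3 = 3 + 21 + 21 = 45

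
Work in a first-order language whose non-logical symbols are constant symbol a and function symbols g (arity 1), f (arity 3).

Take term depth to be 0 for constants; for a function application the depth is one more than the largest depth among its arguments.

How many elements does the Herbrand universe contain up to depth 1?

3

Count level by level. With function symbols g/1, f/3, the terms of depth ≤ k are the 1 constant together with each function applied to depth-≤(k−1) tuples, so N_k = 1 + N_{k-1} + N_{k-1}^3.
N_0 = 1
N_1 = 1 + 1 + 1^3 = 3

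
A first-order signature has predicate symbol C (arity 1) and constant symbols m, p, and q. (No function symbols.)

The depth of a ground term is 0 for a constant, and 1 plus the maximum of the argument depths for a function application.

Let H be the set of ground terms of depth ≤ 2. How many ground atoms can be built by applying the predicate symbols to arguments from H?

First count ground terms of depth ≤ 2.
With no function symbols every ground term is a constant, so there are exactly 3 ground terms at every depth bound.
N_0 = 3
N_1 = 3
N_2 = 3
Explicitly: m, p, q.
So |H| = 3.
Each predicate of arity r yields |H|^r ground atoms (one per choice of an r-tuple from H):
  C: 3
Total ground atoms: 3.

3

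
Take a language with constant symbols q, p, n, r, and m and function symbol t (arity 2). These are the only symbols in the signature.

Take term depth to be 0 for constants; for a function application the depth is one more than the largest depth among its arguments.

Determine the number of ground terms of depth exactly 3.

If N_k denotes the number of depth-≤k ground terms, the 5 constants give N_0 = 5, and each function symbol of arity r contributes N_{k-1}^r new terms at level k: N_k = 5 + N_{k-1}^2.
N_0 = 5
N_1 = 5 + 5^2 = 30
N_2 = 5 + 30^2 = 905
N_3 = 5 + 905^2 = 819030
Terms of depth exactly 3: N_3 − N_2 = 819030 − 905 = 818125.

818125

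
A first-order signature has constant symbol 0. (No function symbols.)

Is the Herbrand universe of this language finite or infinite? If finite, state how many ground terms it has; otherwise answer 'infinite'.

There are no function symbols, so the only ground term is the single constant.
The Herbrand universe is {0}, finite with 1 element.

1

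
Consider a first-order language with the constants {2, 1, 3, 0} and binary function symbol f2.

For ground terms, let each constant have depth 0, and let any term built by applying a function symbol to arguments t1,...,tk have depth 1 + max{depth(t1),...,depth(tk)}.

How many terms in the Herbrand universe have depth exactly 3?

Let N_k = |{terms of depth ≤ k}|. Then N_0 = 4 and N_k = 4 + N_{k-1}^2 for k ≥ 1 (one summand per function symbol, arity giving the exponent).
N_0 = 4
N_1 = 4 + 4^2 = 20
N_2 = 4 + 20^2 = 404
N_3 = 4 + 404^2 = 163220
Terms of depth exactly 3: N_3 − N_2 = 163220 − 404 = 162816.

162816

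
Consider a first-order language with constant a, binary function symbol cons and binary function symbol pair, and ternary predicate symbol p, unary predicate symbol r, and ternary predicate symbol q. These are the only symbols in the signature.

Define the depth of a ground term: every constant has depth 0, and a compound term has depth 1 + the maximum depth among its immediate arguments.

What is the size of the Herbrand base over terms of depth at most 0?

3

First count ground terms of depth ≤ 0.
If N_k denotes the number of depth-≤k ground terms, the 1 constant gives N_0 = 1, and each function symbol of arity r contributes N_{k-1}^r new terms at level k: N_k = 1 + N_{k-1}^2 + N_{k-1}^2.
N_0 = 1
Explicitly: a.
So |H| = 1.
For each predicate symbol, the number of ground atoms is |H| raised to its arity; summing:
  p: 1^3 = 1;  r: 1;  q: 1^3 = 1
Total ground atoms: 1 + 1 + 1 = 3.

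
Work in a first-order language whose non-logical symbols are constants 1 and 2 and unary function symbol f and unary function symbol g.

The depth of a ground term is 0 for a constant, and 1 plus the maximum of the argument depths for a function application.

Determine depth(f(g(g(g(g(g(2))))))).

6

depth(g(2)) = 1 + depth(2) = 1 + 0 = 1
depth(g(g(2))) = 1 + depth(g(2)) = 1 + 1 = 2
depth(g(g(g(2)))) = 1 + depth(g(g(2))) = 1 + 2 = 3
depth(g(g(g(g(2))))) = 1 + depth(g(g(g(2)))) = 1 + 3 = 4
depth(g(g(g(g(g(2)))))) = 1 + depth(g(g(g(g(2))))) = 1 + 4 = 5
depth(f(g(g(g(g(g(2))))))) = 1 + depth(g(g(g(g(g(2)))))) = 1 + 5 = 6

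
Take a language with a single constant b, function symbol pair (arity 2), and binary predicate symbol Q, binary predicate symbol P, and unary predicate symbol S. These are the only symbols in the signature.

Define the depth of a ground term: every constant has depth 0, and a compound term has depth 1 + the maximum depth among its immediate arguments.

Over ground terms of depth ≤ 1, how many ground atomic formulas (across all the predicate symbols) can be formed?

First count ground terms of depth ≤ 1.
Count level by level. With function symbols pair/2, the terms of depth ≤ k are the 1 constant together with each function applied to depth-≤(k−1) tuples, so N_k = 1 + N_{k-1}^2.
N_0 = 1
N_1 = 1 + 1^2 = 2
So |H| = 2.
For each predicate symbol, the number of ground atoms is |H| raised to its arity; summing:
  Q: 2^2 = 4;  P: 2^2 = 4;  S: 2
Total ground atoms: 4 + 4 + 2 = 10.

10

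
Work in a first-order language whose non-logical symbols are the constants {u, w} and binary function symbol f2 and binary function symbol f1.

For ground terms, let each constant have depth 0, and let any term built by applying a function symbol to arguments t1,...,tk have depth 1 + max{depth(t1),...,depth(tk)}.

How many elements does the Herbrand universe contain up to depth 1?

Write N_k for the number of ground terms of depth ≤ k. A term of depth ≤ k is either a constant or a function symbol applied to arguments of depth ≤ k−1, so N_k = 2 + N_{k-1}^2 + N_{k-1}^2.
N_0 = 2
N_1 = 2 + 2^2 + 2^2 = 10
Explicitly: u, w, f2(u, u), f2(u, w), f2(w, u), f2(w, w), f1(u, u), f1(u, w), f1(w, u), f1(w, w).

10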